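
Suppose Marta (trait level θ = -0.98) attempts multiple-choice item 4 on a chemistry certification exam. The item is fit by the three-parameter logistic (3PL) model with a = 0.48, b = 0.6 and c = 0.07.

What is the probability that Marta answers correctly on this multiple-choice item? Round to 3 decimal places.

P(θ) = c + (1 − c) · 1 / (1 + exp(−a(θ − b)))
Exponent: 0.48 × (-0.98 − 0.6) = -0.7584
1/(1 + e^{0.7584}) = 0.3190
P = 0.07 + 0.93 × 0.3190 = 0.3667

0.367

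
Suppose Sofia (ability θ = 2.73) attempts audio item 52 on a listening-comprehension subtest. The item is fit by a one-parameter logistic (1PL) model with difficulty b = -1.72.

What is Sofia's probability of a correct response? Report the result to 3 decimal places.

0.988

P(θ) = 1 / (1 + exp(−(θ − b)))
Exponent: (2.73 − (-1.72)) = 4.4500
1/(1 + e^{-4.4500}) = 0.9885
P = 0.9885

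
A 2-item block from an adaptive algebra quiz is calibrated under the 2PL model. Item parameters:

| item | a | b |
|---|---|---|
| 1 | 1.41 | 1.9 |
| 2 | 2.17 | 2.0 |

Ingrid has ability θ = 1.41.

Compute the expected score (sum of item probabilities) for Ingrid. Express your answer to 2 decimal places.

0.55

P(θ) = 1 / (1 + exp(−a(θ − b)))
P_1 = 1/(1+e^{0.6909}) = 0.3338
P_2 = 1/(1+e^{1.2803}) = 0.2175
E[score] = 0.3338 + 0.2175 = 0.5513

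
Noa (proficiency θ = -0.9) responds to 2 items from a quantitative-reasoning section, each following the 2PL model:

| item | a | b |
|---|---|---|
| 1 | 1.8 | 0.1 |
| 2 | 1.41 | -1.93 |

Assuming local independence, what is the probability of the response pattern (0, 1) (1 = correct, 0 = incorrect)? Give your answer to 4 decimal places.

P(θ) = 1 / (1 + exp(−a(θ − b)))
P_1 = 1/(1+e^{1.8000}) = 0.1419
P_2 = 1/(1+e^{-1.4523}) = 0.8104
L = (1−P_1) × P_2 = 0.8581 × 0.8104 = 0.69540

0.6954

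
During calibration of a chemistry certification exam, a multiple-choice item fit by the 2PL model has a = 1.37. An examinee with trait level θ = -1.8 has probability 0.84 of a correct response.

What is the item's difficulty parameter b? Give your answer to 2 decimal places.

P(θ) = 1 / (1 + exp(−a(θ − b)))
logit(0.84) = ln(0.84/0.16) = 1.6582
b = θ − logit/(a) = -1.8 − 1.6582/1.3700 = -3.0104

-3.01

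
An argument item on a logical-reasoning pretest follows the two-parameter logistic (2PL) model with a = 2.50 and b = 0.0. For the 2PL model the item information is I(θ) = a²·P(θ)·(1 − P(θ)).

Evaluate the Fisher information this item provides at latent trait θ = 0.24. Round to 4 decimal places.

P = 1/(1+e^{-0.6000}) = 0.6457
P(1−P) = 0.6457 × 0.3543 = 0.2288
I = a² × P(1−P) = 2.50² × 0.2288 = 1.42990

1.4299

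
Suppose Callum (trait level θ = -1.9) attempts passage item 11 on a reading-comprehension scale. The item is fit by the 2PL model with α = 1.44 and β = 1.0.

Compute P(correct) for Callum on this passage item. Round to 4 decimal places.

P(θ) = 1 / (1 + exp(−α(θ − β)))
Exponent: 1.44 × (-1.9 − 1.0) = -4.1760
1/(1 + e^{4.1760}) = 0.0151

0.0151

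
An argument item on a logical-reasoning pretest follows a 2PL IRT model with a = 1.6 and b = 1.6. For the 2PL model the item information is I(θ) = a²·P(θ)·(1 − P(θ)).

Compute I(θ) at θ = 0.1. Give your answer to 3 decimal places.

0.195

P = 1/(1+e^{2.4000}) = 0.0832
P(1−P) = 0.0832 × 0.9168 = 0.0763
I = a² × P(1−P) = 1.6² × 0.0763 = 0.19521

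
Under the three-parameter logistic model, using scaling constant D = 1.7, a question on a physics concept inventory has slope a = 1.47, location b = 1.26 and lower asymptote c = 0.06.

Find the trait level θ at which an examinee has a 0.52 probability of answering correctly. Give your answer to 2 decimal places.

1.24

P(θ) = c + (1 − c) · 1 / (1 + exp(−D·a(θ − b)))
Remove guessing floor: (0.52 − 0.06)/(1 − 0.06) = 0.4894
logit = ln(0.4894/0.5106) = -0.0426
θ = b + logit/(1.7·a) = 1.26 + (-0.0426)/2.4990 = 1.2430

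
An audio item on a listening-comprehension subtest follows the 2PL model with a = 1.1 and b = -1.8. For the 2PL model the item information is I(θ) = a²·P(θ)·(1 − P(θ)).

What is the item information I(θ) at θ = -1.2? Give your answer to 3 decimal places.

0.272

P = 1/(1+e^{-0.6600}) = 0.6593
P(1−P) = 0.6593 × 0.3407 = 0.2246
I = a² × P(1−P) = 1.1² × 0.2246 = 0.27181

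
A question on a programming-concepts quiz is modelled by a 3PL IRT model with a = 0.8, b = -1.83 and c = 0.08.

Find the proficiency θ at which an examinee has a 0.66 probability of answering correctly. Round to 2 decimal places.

-1.16

P(θ) = c + (1 − c) · 1 / (1 + exp(−a(θ − b)))
Remove guessing floor: (0.66 − 0.08)/(1 − 0.08) = 0.6304
logit = ln(0.6304/0.3696) = 0.5341
θ = b + logit/(a) = -1.83 + 0.5341/0.8000 = -1.1624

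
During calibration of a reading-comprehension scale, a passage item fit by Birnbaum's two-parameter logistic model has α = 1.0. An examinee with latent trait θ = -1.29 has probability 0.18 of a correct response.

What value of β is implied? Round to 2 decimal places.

P(θ) = 1 / (1 + exp(−α(θ − β)))
logit(0.18) = ln(0.18/0.82) = -1.5163
β = θ − logit/(α) = -1.29 − (-1.5163)/1.0000 = 0.2263

0.23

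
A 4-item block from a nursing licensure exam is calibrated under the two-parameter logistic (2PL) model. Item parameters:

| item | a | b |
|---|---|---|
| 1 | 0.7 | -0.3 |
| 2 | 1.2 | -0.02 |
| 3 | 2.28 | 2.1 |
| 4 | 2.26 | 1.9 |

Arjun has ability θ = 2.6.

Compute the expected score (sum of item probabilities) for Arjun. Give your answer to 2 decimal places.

P(θ) = 1 / (1 + exp(−a(θ − b)))
P_1 = 1/(1+e^{-2.0300}) = 0.8839
P_2 = 1/(1+e^{-3.1440}) = 0.9587
P_3 = 1/(1+e^{-1.1400}) = 0.7577
P_4 = 1/(1+e^{-1.5820}) = 0.8295
E[score] = 0.8839 + 0.9587 + 0.7577 + 0.8295 = 3.4297

3.43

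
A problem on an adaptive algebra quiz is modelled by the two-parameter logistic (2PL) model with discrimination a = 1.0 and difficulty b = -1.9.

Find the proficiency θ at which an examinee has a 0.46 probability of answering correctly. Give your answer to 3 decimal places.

P(θ) = 1 / (1 + exp(−a(θ − b)))
logit = ln(0.4600/0.5400) = -0.1603
θ = b + logit/(a) = -1.9 + (-0.1603)/1.0000 = -2.0603

-2.060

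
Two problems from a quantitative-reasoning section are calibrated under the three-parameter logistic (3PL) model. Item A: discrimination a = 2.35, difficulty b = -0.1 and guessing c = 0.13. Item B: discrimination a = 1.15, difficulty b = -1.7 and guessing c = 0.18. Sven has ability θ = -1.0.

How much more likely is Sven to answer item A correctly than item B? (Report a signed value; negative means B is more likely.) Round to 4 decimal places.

P(θ) = c + (1 − c) · 1 / (1 + exp(−a(θ − b)))
P_A = 0.2237
P_B = 0.7467
P_A − P_B = -0.5230

-0.5230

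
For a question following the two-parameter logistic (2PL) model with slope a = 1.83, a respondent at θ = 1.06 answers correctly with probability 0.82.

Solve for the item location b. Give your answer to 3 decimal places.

0.231

P(θ) = 1 / (1 + exp(−a(θ − b)))
logit(0.82) = ln(0.82/0.18) = 1.5163
b = θ − logit/(a) = 1.06 − 1.5163/1.8300 = 0.2314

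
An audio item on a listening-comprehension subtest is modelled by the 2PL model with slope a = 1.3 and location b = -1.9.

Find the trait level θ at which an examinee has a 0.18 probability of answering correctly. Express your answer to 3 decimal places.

-3.066

P(θ) = 1 / (1 + exp(−a(θ − b)))
logit = ln(0.1800/0.8200) = -1.5163
θ = b + logit/(a) = -1.9 + (-1.5163)/1.3000 = -3.0664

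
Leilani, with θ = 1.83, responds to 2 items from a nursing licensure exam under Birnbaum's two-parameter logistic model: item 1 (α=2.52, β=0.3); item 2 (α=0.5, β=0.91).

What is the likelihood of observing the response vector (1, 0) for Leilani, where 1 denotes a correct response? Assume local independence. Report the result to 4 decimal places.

P(θ) = 1 / (1 + exp(−α(θ − β)))
P_1 = 1/(1+e^{-3.8556}) = 0.9793
P_2 = 1/(1+e^{-0.4600}) = 0.6130
L = P_1 × (1−P_2) = 0.9793 × 0.3870 = 0.37897

0.3790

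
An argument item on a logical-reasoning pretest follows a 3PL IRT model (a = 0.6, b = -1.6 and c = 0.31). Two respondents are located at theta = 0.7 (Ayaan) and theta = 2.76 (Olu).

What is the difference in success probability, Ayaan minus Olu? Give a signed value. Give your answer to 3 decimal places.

-0.092

P(theta) = c + (1 − c) · 1 / (1 + exp(−a(theta − b)))
P(Ayaan) = 0.8613  [exponent 1.3800]
P(Olu) = 0.9530  [exponent 2.6160]
Difference = 0.8613 − 0.9530 = -0.0917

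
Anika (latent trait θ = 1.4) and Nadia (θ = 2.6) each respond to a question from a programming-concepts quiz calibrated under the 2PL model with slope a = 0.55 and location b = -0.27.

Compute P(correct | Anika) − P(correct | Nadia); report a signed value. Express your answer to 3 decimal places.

-0.114

P(θ) = 1 / (1 + exp(−a(θ − b)))
P(Anika) = 0.7147  [exponent 0.9185]
P(Nadia) = 0.8290  [exponent 1.5785]
Difference = 0.7147 − 0.8290 = -0.1143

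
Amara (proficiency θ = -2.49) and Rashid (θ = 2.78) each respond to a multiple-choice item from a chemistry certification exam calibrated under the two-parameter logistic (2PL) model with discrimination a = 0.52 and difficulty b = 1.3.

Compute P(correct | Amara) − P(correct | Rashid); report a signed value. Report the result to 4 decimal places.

P(θ) = 1 / (1 + exp(−a(θ − b)))
P(Amara) = 0.1223  [exponent -1.9708]
P(Rashid) = 0.6834  [exponent 0.7696]
Difference = 0.1223 − 0.6834 = -0.5611

-0.5611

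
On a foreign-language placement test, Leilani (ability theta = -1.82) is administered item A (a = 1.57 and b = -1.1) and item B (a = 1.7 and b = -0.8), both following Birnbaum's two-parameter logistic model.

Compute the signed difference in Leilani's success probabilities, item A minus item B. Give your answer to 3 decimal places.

P(theta) = 1 / (1 + exp(−a(theta − b)))
P_A = 0.2441
P_B = 0.1501
P_A − P_B = 0.0940

0.094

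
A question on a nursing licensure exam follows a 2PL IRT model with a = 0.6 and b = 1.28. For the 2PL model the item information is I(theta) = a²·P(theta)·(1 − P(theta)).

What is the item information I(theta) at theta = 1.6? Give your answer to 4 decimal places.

0.0892

P = 1/(1+e^{-0.1920}) = 0.5479
P(1−P) = 0.5479 × 0.4521 = 0.2477
I = a² × P(1−P) = 0.6² × 0.2477 = 0.08918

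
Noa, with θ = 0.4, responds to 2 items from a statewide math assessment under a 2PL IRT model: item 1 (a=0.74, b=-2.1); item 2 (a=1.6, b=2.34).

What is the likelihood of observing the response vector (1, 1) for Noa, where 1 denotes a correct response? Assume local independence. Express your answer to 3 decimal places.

0.037

P(θ) = 1 / (1 + exp(−a(θ − b)))
P_1 = 1/(1+e^{-1.8500}) = 0.8641
P_2 = 1/(1+e^{3.1040}) = 0.0429
L = P_1 × P_2 = 0.8641 × 0.0429 = 0.03711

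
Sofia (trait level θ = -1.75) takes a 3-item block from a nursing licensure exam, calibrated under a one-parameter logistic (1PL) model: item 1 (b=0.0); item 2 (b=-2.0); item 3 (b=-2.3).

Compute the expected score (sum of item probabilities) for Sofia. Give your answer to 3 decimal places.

1.344

P(θ) = 1 / (1 + exp(−(θ − b)))
P_1 = 1/(1+e^{1.7500}) = 0.1480
P_2 = 1/(1+e^{-0.2500}) = 0.5622
P_3 = 1/(1+e^{-0.5500}) = 0.6341
E[score] = 0.1480 + 0.5622 + 0.6341 = 1.3444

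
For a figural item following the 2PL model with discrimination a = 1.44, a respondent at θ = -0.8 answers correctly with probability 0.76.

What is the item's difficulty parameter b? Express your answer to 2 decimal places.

P(θ) = 1 / (1 + exp(−a(θ − b)))
logit(0.76) = ln(0.76/0.24) = 1.1527
b = θ − logit/(a) = -0.8 − 1.1527/1.4400 = -1.6005

-1.60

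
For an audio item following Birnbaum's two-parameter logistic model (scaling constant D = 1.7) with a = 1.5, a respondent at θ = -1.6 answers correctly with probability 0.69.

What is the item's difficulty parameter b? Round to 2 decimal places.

-1.91

P(θ) = 1 / (1 + exp(−D·a(θ − b)))
logit(0.69) = ln(0.69/0.31) = 0.8001
b = θ − logit/(1.7·a) = -1.6 − 0.8001/2.5500 = -1.9138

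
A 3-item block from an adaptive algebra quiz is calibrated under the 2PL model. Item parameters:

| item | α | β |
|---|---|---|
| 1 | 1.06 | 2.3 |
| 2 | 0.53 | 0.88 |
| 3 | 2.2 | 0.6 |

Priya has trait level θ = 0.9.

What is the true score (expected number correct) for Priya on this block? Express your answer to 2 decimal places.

P(θ) = 1 / (1 + exp(−α(θ − β)))
P_1 = 1/(1+e^{1.4840}) = 0.1848
P_2 = 1/(1+e^{-0.0106}) = 0.5026
P_3 = 1/(1+e^{-0.6600}) = 0.6593
E[score] = 0.1848 + 0.5026 + 0.6593 = 1.3467

1.35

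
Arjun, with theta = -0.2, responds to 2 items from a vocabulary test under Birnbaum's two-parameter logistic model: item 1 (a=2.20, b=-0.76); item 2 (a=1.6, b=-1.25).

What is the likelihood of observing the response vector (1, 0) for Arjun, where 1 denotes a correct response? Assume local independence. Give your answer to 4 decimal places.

0.1216

P(theta) = 1 / (1 + exp(−a(theta − b)))
P_1 = 1/(1+e^{-1.2320}) = 0.7742
P_2 = 1/(1+e^{-1.6800}) = 0.8429
L = P_1 × (1−P_2) = 0.7742 × 0.1571 = 0.12162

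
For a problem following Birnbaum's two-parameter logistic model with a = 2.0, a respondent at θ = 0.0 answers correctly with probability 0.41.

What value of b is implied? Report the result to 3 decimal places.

P(θ) = 1 / (1 + exp(−a(θ − b)))
logit(0.41) = ln(0.41/0.59) = -0.3640
b = θ − logit/(a) = 0.0 − (-0.3640)/2.0000 = 0.1820

0.182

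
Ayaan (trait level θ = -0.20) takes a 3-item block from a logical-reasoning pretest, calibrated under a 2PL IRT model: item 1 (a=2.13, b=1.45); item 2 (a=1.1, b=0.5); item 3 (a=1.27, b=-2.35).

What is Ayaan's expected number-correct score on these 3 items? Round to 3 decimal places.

P(θ) = 1 / (1 + exp(−a(θ − b)))
P_1 = 1/(1+e^{3.5145}) = 0.0289
P_2 = 1/(1+e^{0.7700}) = 0.3165
P_3 = 1/(1+e^{-2.7305}) = 0.9388
E[score] = 0.0289 + 0.3165 + 0.9388 = 1.2842

1.284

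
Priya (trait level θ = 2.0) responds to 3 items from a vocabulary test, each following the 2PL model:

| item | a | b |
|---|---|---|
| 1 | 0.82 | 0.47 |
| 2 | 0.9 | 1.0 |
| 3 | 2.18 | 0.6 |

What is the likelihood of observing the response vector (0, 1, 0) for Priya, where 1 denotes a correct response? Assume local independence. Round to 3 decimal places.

P(θ) = 1 / (1 + exp(−a(θ − b)))
P_1 = 1/(1+e^{-1.2546}) = 0.7781
P_2 = 1/(1+e^{-0.9000}) = 0.7109
P_3 = 1/(1+e^{-3.0520}) = 0.9549
L = (1−P_1) × P_2 × (1−P_3) = 0.2219 × 0.7109 × 0.0451 = 0.00712

0.007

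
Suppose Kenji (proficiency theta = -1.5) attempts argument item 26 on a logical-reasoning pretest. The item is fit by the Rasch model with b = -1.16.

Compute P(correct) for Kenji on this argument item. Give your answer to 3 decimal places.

0.416

P(theta) = 1 / (1 + exp(−(theta − b)))
Exponent: (-1.5 − (-1.16)) = -0.3400
1/(1 + e^{0.3400}) = 0.4158
P = 0.4158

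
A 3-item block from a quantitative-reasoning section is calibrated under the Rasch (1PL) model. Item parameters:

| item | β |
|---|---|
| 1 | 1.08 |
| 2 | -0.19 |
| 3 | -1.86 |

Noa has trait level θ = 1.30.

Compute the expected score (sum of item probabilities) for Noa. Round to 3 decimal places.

2.330

P(θ) = 1 / (1 + exp(−(θ − β)))
P_1 = 1/(1+e^{-0.2200}) = 0.5548
P_2 = 1/(1+e^{-1.4900}) = 0.8161
P_3 = 1/(1+e^{-3.1600}) = 0.9593
E[score] = 0.5548 + 0.8161 + 0.9593 = 2.3302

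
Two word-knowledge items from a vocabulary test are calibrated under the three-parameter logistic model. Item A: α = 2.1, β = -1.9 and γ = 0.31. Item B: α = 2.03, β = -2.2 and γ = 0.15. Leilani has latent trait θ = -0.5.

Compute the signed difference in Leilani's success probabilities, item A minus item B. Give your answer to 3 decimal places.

P(θ) = γ + (1 − γ) · 1 / (1 + exp(−α(θ − β)))
P_A = 0.9654
P_B = 0.9739
P_A − P_B = -0.0085

-0.009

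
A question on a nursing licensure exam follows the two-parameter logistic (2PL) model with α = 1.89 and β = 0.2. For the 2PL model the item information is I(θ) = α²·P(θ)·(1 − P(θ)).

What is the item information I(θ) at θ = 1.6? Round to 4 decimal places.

0.2209

P = 1/(1+e^{-2.6460}) = 0.9338
P(1−P) = 0.9338 × 0.0662 = 0.0618
I = α² × P(1−P) = 1.89² × 0.0618 = 0.22093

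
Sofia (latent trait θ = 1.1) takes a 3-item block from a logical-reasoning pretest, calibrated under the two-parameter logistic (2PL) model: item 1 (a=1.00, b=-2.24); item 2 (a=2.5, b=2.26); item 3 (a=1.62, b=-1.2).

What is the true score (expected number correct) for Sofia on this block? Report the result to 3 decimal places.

P(θ) = 1 / (1 + exp(−a(θ − b)))
P_1 = 1/(1+e^{-3.3400}) = 0.9658
P_2 = 1/(1+e^{2.9000}) = 0.0522
P_3 = 1/(1+e^{-3.7260}) = 0.9765
E[score] = 0.9658 + 0.0522 + 0.9765 = 1.9944

1.994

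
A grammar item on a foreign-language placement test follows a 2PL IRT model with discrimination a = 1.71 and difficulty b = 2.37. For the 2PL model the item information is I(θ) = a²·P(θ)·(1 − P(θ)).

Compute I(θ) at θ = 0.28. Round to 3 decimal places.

0.078

P = 1/(1+e^{3.5739}) = 0.0273
P(1−P) = 0.0273 × 0.9727 = 0.0265
I = a² × P(1−P) = 1.71² × 0.0265 = 0.07760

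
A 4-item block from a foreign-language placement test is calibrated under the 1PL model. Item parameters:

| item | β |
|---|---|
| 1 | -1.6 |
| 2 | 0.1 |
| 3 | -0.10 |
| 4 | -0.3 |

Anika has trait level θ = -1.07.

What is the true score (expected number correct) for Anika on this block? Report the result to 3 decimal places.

1.458

P(θ) = 1 / (1 + exp(−(θ − β)))
P_1 = 1/(1+e^{-0.5300}) = 0.6295
P_2 = 1/(1+e^{1.1700}) = 0.2369
P_3 = 1/(1+e^{0.9700}) = 0.2749
P_4 = 1/(1+e^{0.7700}) = 0.3165
E[score] = 0.6295 + 0.2369 + 0.2749 + 0.3165 = 1.4577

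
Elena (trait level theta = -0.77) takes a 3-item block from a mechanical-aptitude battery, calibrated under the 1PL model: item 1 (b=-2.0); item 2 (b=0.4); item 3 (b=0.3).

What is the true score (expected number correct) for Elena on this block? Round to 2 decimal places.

P(theta) = 1 / (1 + exp(−(theta − b)))
P_1 = 1/(1+e^{-1.2300}) = 0.7738
P_2 = 1/(1+e^{1.1700}) = 0.2369
P_3 = 1/(1+e^{1.0700}) = 0.2554
E[score] = 0.7738 + 0.2369 + 0.2554 = 1.2661

1.27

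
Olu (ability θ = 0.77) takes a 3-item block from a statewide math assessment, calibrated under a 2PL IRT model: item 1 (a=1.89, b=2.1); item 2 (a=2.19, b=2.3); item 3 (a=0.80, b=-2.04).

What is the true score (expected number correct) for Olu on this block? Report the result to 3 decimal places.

1.013

P(θ) = 1 / (1 + exp(−a(θ − b)))
P_1 = 1/(1+e^{2.5137}) = 0.0749
P_2 = 1/(1+e^{3.3507}) = 0.0339
P_3 = 1/(1+e^{-2.2480}) = 0.9045
E[score] = 0.0749 + 0.0339 + 0.9045 = 1.0133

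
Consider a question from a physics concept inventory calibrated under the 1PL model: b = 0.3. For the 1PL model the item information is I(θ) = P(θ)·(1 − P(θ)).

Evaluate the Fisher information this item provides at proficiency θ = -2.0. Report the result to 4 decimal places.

0.0828

P = 1/(1+e^{2.3000}) = 0.0911
P(1−P) = 0.0911 × 0.9089 = 0.0828
I = P(1−P) = 0.08282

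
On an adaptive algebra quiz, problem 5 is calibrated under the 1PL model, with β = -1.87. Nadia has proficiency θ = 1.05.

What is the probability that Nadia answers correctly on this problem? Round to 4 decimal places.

0.9488

P(θ) = 1 / (1 + exp(−(θ − β)))
Exponent: (1.05 − (-1.87)) = 2.9200
1/(1 + e^{-2.9200}) = 0.9488
P = 0.9488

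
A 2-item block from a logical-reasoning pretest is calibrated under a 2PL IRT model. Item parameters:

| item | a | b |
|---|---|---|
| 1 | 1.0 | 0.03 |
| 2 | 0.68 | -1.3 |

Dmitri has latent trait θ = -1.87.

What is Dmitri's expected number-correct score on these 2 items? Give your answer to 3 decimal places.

P(θ) = 1 / (1 + exp(−a(θ − b)))
P_1 = 1/(1+e^{1.9000}) = 0.1301
P_2 = 1/(1+e^{0.3876}) = 0.4043
E[score] = 0.1301 + 0.4043 = 0.5344

0.534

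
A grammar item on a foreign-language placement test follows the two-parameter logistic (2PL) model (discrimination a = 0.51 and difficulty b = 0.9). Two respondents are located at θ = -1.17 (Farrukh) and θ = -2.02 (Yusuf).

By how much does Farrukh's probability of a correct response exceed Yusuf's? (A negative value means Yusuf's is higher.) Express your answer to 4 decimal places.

0.0741

P(θ) = 1 / (1 + exp(−a(θ − b)))
P(Farrukh) = 0.2581  [exponent -1.0557]
P(Yusuf) = 0.1840  [exponent -1.4892]
Difference = 0.2581 − 0.1840 = 0.0741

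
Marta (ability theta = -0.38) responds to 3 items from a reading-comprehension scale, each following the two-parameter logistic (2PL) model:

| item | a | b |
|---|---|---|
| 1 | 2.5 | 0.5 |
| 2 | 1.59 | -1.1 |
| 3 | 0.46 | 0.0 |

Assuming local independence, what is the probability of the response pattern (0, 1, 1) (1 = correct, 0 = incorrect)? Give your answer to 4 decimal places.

0.3117

P(theta) = 1 / (1 + exp(−a(theta − b)))
P_1 = 1/(1+e^{2.2000}) = 0.0998
P_2 = 1/(1+e^{-1.1448}) = 0.7586
P_3 = 1/(1+e^{0.1748}) = 0.4564
L = (1−P_1) × P_2 × P_3 = 0.9002 × 0.7586 × 0.4564 = 0.31168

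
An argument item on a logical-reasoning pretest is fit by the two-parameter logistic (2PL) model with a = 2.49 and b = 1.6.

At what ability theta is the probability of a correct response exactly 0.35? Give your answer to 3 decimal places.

P(theta) = 1 / (1 + exp(−a(theta − b)))
logit = ln(0.3500/0.6500) = -0.6190
theta = b + logit/(a) = 1.6 + (-0.6190)/2.4900 = 1.3514

1.351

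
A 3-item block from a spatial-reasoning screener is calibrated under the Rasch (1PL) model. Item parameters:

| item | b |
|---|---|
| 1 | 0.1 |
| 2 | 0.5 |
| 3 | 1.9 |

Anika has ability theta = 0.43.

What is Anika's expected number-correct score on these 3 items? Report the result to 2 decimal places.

P(theta) = 1 / (1 + exp(−(theta − b)))
P_1 = 1/(1+e^{-0.3300}) = 0.5818
P_2 = 1/(1+e^{0.0700}) = 0.4825
P_3 = 1/(1+e^{1.4700}) = 0.1869
E[score] = 0.5818 + 0.4825 + 0.1869 = 1.2512

1.25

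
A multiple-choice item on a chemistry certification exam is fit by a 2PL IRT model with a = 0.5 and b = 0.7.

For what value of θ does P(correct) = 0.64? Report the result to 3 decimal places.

1.851

P(θ) = 1 / (1 + exp(−a(θ − b)))
logit = ln(0.6400/0.3600) = 0.5754
θ = b + logit/(a) = 0.7 + 0.5754/0.5000 = 1.8507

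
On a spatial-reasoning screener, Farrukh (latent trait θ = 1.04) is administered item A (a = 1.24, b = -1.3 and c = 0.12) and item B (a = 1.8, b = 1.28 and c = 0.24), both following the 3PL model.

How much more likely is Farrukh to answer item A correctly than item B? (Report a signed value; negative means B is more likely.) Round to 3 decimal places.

P(θ) = c + (1 − c) · 1 / (1 + exp(−a(θ − b)))
P_A = 0.9542
P_B = 0.5392
P_A − P_B = 0.4150

0.415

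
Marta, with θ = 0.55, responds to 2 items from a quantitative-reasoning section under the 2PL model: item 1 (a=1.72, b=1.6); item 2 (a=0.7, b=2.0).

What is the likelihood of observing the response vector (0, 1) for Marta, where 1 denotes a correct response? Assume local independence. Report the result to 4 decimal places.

P(θ) = 1 / (1 + exp(−a(θ − b)))
P_1 = 1/(1+e^{1.8060}) = 0.1411
P_2 = 1/(1+e^{1.0150}) = 0.2660
L = (1−P_1) × P_2 = 0.8589 × 0.2660 = 0.22846

0.2285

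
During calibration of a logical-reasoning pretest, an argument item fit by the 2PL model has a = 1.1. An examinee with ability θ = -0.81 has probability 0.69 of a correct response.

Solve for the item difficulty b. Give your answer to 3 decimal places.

P(θ) = 1 / (1 + exp(−a(θ − b)))
logit(0.69) = ln(0.69/0.31) = 0.8001
b = θ − logit/(a) = -0.81 − 0.8001/1.1000 = -1.5374

-1.537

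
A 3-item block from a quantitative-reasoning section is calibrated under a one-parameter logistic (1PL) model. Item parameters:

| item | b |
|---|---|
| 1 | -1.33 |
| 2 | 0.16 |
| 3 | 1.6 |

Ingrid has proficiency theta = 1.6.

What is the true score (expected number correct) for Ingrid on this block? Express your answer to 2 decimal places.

P(theta) = 1 / (1 + exp(−(theta − b)))
P_1 = 1/(1+e^{-2.9300}) = 0.9493
P_2 = 1/(1+e^{-1.4400}) = 0.8085
P_3 = 1/(1+e^{0.0000}) = 0.5000
E[score] = 0.9493 + 0.8085 + 0.5000 = 2.2578

2.26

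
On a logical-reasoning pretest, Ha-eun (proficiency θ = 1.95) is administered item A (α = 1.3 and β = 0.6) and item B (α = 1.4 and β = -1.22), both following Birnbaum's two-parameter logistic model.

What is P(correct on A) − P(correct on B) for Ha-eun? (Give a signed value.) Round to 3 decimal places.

P(θ) = 1 / (1 + exp(−α(θ − β)))
P_A = 0.8526
P_B = 0.9883
P_A − P_B = -0.1357

-0.136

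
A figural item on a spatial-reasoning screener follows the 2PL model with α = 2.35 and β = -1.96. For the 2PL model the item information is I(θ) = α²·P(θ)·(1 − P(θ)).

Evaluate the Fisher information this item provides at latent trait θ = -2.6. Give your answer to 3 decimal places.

P = 1/(1+e^{1.5040}) = 0.1818
P(1−P) = 0.1818 × 0.8182 = 0.1488
I = α² × P(1−P) = 2.35² × 0.1488 = 0.82157

0.822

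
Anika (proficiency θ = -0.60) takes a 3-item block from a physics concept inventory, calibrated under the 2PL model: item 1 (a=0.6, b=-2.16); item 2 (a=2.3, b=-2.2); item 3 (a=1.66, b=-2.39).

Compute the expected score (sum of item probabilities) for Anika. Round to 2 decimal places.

2.64

P(θ) = 1 / (1 + exp(−a(θ − b)))
P_1 = 1/(1+e^{-0.9360}) = 0.7183
P_2 = 1/(1+e^{-3.6800}) = 0.9754
P_3 = 1/(1+e^{-2.9714}) = 0.9513
E[score] = 0.7183 + 0.9754 + 0.9513 = 2.6450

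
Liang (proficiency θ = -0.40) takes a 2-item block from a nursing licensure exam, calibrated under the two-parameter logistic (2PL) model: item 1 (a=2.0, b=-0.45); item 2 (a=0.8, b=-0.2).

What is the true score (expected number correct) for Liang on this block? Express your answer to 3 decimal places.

P(θ) = 1 / (1 + exp(−a(θ − b)))
P_1 = 1/(1+e^{-0.1000}) = 0.5250
P_2 = 1/(1+e^{0.1600}) = 0.4601
E[score] = 0.5250 + 0.4601 = 0.9851

0.985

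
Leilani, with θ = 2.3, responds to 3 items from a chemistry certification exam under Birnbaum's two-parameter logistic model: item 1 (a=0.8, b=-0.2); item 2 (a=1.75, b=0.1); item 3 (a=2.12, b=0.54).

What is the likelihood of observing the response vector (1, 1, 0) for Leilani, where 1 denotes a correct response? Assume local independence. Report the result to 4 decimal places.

0.0202

P(θ) = 1 / (1 + exp(−a(θ − b)))
P_1 = 1/(1+e^{-2.0000}) = 0.8808
P_2 = 1/(1+e^{-3.8500}) = 0.9792
P_3 = 1/(1+e^{-3.7312}) = 0.9766
L = P_1 × P_2 × (1−P_3) = 0.8808 × 0.9792 × 0.0234 = 0.02018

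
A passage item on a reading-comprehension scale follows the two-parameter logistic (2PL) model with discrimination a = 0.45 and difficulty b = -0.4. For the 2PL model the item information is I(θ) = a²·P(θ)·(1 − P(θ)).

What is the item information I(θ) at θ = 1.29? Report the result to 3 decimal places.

P = 1/(1+e^{-0.7605}) = 0.6815
P(1−P) = 0.6815 × 0.3185 = 0.2171
I = a² × P(1−P) = 0.45² × 0.2171 = 0.04396

0.044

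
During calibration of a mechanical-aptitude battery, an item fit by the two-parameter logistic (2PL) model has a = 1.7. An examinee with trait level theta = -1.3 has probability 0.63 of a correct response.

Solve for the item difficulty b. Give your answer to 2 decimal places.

P(theta) = 1 / (1 + exp(−a(theta − b)))
logit(0.63) = ln(0.63/0.37) = 0.5322
b = theta − logit/(a) = -1.3 − 0.5322/1.7000 = -1.6131

-1.61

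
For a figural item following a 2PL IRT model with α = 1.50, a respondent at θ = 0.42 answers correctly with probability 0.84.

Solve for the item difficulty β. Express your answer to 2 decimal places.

-0.69

P(θ) = 1 / (1 + exp(−α(θ − β)))
logit(0.84) = ln(0.84/0.16) = 1.6582
β = θ − logit/(α) = 0.42 − 1.6582/1.5000 = -0.6855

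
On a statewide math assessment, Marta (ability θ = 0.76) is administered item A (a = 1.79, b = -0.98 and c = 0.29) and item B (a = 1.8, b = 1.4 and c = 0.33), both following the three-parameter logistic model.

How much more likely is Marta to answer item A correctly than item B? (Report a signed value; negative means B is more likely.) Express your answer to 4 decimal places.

P(θ) = c + (1 − c) · 1 / (1 + exp(−a(θ − b)))
P_A = 0.9698
P_B = 0.4909
P_A − P_B = 0.4789

0.4789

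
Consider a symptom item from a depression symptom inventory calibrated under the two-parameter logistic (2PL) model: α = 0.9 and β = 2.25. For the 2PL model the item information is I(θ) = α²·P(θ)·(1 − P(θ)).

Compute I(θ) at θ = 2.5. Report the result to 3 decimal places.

0.200

P = 1/(1+e^{-0.2250}) = 0.5560
P(1−P) = 0.5560 × 0.4440 = 0.2469
I = α² × P(1−P) = 0.9² × 0.2469 = 0.19996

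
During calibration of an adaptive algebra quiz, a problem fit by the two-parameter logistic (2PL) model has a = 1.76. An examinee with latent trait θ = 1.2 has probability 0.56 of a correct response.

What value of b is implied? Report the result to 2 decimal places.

P(θ) = 1 / (1 + exp(−a(θ − b)))
logit(0.56) = ln(0.56/0.44) = 0.2412
b = θ − logit/(a) = 1.2 − 0.2412/1.7600 = 1.0630

1.06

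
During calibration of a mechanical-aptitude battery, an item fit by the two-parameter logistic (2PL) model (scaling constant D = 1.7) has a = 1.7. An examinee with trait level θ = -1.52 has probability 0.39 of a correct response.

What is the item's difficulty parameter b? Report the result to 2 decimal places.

-1.37

P(θ) = 1 / (1 + exp(−D·a(θ − b)))
logit(0.39) = ln(0.39/0.61) = -0.4473
b = θ − logit/(1.7·a) = -1.52 − (-0.4473)/2.8900 = -1.3652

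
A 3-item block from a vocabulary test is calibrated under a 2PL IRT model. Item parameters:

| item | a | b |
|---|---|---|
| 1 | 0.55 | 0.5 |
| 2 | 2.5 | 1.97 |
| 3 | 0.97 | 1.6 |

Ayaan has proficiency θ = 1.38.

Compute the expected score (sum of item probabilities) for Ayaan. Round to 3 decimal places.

P(θ) = 1 / (1 + exp(−a(θ − b)))
P_1 = 1/(1+e^{-0.4840}) = 0.6187
P_2 = 1/(1+e^{1.4750}) = 0.1862
P_3 = 1/(1+e^{0.2134}) = 0.4469
E[score] = 0.6187 + 0.1862 + 0.4469 = 1.2517

1.252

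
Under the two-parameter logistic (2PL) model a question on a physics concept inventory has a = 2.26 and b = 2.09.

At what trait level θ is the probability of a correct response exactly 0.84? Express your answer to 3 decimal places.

P(θ) = 1 / (1 + exp(−a(θ − b)))
logit = ln(0.8400/0.1600) = 1.6582
θ = b + logit/(a) = 2.09 + 1.6582/2.2600 = 2.8237

2.824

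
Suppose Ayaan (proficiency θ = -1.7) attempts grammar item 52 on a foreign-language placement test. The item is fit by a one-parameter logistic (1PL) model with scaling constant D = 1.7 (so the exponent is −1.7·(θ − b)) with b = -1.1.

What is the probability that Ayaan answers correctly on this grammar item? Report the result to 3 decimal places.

P(θ) = 1 / (1 + exp(−D·(θ − b)))
Exponent: 1.7 × (-1.7 − (-1.1)) = -1.0200
1/(1 + e^{1.0200}) = 0.2650
P = 0.2650

0.265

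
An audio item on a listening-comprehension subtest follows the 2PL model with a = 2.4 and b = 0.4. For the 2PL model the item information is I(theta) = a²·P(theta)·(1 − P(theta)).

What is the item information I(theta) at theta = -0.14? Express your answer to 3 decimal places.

P = 1/(1+e^{1.2960}) = 0.2148
P(1−P) = 0.2148 × 0.7852 = 0.1687
I = a² × P(1−P) = 2.4² × 0.1687 = 0.97162

0.972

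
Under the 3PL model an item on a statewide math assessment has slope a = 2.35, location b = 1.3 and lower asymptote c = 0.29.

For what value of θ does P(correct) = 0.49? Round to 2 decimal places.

P(θ) = c + (1 − c) · 1 / (1 + exp(−a(θ − b)))
Remove guessing floor: (0.49 − 0.29)/(1 − 0.29) = 0.2817
logit = ln(0.2817/0.7183) = -0.9361
θ = b + logit/(a) = 1.3 + (-0.9361)/2.3500 = 0.9017

0.90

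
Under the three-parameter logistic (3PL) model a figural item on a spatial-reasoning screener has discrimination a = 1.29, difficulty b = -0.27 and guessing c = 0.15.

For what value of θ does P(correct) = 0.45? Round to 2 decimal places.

-0.74

P(θ) = c + (1 − c) · 1 / (1 + exp(−a(θ − b)))
Remove guessing floor: (0.45 − 0.15)/(1 − 0.15) = 0.3529
logit = ln(0.3529/0.6471) = -0.6061
θ = b + logit/(a) = -0.27 + (-0.6061)/1.2900 = -0.7399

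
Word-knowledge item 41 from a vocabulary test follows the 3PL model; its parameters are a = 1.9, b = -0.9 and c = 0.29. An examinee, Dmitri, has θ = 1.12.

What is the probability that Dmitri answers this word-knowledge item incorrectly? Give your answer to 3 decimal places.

P(θ) = c + (1 − c) · 1 / (1 + exp(−a(θ − b)))
Exponent: 1.9 × (1.12 − (-0.9)) = 3.8380
1/(1 + e^{-3.8380}) = 0.9789
P = 0.29 + 0.71 × 0.9789 = 0.9850
P(incorrect) = 1 − 0.9850 = 0.0150

0.015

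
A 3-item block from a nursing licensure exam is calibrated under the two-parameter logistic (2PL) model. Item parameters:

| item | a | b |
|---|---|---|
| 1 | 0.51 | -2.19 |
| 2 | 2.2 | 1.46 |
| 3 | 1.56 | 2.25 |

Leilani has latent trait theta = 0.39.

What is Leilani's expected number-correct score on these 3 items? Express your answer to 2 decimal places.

P(theta) = 1 / (1 + exp(−a(theta − b)))
P_1 = 1/(1+e^{-1.3158}) = 0.7885
P_2 = 1/(1+e^{2.3540}) = 0.0867
P_3 = 1/(1+e^{2.9016}) = 0.0521
E[score] = 0.7885 + 0.0867 + 0.0521 = 0.9273

0.93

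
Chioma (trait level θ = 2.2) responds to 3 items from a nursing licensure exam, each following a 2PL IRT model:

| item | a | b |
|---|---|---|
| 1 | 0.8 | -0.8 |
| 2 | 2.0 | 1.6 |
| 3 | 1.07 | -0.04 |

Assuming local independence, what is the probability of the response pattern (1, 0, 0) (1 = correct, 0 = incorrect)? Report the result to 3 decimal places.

P(θ) = 1 / (1 + exp(−a(θ − b)))
P_1 = 1/(1+e^{-2.4000}) = 0.9168
P_2 = 1/(1+e^{-1.2000}) = 0.7685
P_3 = 1/(1+e^{-2.3968}) = 0.9166
L = P_1 × (1−P_2) × (1−P_3) = 0.9168 × 0.2315 × 0.0834 = 0.01770

0.018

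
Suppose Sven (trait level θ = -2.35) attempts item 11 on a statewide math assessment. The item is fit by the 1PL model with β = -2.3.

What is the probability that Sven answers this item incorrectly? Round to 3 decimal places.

P(θ) = 1 / (1 + exp(−(θ − β)))
Exponent: (-2.35 − (-2.3)) = -0.0500
1/(1 + e^{0.0500}) = 0.4875
P = 0.4875
P(incorrect) = 1 − 0.4875 = 0.5125

0.512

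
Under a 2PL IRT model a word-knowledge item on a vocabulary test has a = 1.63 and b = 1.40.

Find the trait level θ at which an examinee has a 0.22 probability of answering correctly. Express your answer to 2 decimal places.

P(θ) = 1 / (1 + exp(−a(θ − b)))
logit = ln(0.2200/0.7800) = -1.2657
θ = b + logit/(a) = 1.40 + (-1.2657)/1.6300 = 0.6235

0.62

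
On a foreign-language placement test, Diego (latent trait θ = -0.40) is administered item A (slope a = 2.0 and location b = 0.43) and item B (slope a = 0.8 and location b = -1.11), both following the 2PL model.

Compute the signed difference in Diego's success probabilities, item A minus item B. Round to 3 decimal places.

-0.479

P(θ) = 1 / (1 + exp(−a(θ − b)))
P_A = 0.1598
P_B = 0.6383
P_A − P_B = -0.4785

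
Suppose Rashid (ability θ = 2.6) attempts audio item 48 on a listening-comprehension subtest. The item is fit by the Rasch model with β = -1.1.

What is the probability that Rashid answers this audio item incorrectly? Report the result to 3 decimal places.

0.024

P(θ) = 1 / (1 + exp(−(θ − β)))
Exponent: (2.6 − (-1.1)) = 3.7000
1/(1 + e^{-3.7000}) = 0.9759
P = 0.9759
P(incorrect) = 1 − 0.9759 = 0.0241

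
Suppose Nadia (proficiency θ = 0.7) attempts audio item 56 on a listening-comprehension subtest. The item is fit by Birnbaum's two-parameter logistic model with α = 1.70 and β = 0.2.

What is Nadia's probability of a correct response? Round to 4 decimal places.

0.7006

P(θ) = 1 / (1 + exp(−α(θ − β)))
Exponent: 1.70 × (0.7 − 0.2) = 0.8500
1/(1 + e^{-0.8500}) = 0.7006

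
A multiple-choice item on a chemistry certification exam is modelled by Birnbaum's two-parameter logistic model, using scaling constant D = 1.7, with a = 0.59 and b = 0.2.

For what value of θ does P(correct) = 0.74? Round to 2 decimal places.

P(θ) = 1 / (1 + exp(−D·a(θ − b)))
logit = ln(0.7400/0.2600) = 1.0460
θ = b + logit/(1.7·a) = 0.2 + 1.0460/1.0030 = 1.2428

1.24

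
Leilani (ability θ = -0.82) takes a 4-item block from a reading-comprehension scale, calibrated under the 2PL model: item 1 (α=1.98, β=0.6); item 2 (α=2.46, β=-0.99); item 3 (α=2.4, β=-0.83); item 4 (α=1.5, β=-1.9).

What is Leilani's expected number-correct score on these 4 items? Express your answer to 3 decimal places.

P(θ) = 1 / (1 + exp(−α(θ − β)))
P_1 = 1/(1+e^{2.8116}) = 0.0567
P_2 = 1/(1+e^{-0.4182}) = 0.6031
P_3 = 1/(1+e^{-0.0240}) = 0.5060
P_4 = 1/(1+e^{-1.6200}) = 0.8348
E[score] = 0.0567 + 0.6031 + 0.5060 + 0.8348 = 2.0005

2.001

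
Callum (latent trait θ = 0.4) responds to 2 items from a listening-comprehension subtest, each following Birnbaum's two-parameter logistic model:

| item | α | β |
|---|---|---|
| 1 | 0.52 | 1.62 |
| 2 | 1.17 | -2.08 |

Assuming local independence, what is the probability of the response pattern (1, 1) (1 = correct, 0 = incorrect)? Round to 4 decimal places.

0.3285

P(θ) = 1 / (1 + exp(−α(θ − β)))
P_1 = 1/(1+e^{0.6344}) = 0.3465
P_2 = 1/(1+e^{-2.9016}) = 0.9479
L = P_1 × P_2 = 0.3465 × 0.9479 = 0.32847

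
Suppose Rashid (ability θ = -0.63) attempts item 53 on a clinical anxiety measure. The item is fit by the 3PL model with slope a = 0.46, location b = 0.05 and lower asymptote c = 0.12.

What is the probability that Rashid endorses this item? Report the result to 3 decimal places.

0.492

P(θ) = c + (1 − c) · 1 / (1 + exp(−a(θ − b)))
Exponent: 0.46 × (-0.63 − 0.05) = -0.3128
1/(1 + e^{0.3128}) = 0.4224
P = 0.12 + 0.88 × 0.4224 = 0.4917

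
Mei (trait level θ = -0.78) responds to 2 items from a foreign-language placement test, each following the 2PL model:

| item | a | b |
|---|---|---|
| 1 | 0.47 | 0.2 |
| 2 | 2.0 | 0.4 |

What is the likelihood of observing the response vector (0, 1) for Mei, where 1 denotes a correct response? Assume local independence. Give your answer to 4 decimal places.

P(θ) = 1 / (1 + exp(−a(θ − b)))
P_1 = 1/(1+e^{0.4606}) = 0.3868
P_2 = 1/(1+e^{2.3600}) = 0.0863
L = (1−P_1) × P_2 = 0.6132 × 0.0863 = 0.05290

0.0529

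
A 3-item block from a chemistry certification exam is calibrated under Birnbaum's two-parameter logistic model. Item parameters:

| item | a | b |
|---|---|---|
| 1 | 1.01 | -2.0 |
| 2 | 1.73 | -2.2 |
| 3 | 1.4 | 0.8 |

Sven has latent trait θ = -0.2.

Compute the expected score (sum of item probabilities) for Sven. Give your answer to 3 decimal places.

2.028

P(θ) = 1 / (1 + exp(−a(θ − b)))
P_1 = 1/(1+e^{-1.8180}) = 0.8603
P_2 = 1/(1+e^{-3.4600}) = 0.9695
P_3 = 1/(1+e^{1.4000}) = 0.1978
E[score] = 0.8603 + 0.9695 + 0.1978 = 2.0277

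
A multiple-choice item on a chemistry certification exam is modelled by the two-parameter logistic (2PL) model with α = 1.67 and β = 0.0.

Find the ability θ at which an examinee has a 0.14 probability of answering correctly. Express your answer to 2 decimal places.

P(θ) = 1 / (1 + exp(−α(θ − β)))
logit = ln(0.1400/0.8600) = -1.8153
θ = β + logit/(α) = 0.0 + (-1.8153)/1.6700 = -1.0870

-1.09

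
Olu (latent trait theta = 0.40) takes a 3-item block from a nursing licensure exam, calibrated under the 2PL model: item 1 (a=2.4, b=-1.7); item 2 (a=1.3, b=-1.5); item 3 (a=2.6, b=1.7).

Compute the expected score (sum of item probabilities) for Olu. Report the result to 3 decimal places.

1.949

P(theta) = 1 / (1 + exp(−a(theta − b)))
P_1 = 1/(1+e^{-5.0400}) = 0.9936
P_2 = 1/(1+e^{-2.4700}) = 0.9220
P_3 = 1/(1+e^{3.3800}) = 0.0329
E[score] = 0.9936 + 0.9220 + 0.0329 = 1.9485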